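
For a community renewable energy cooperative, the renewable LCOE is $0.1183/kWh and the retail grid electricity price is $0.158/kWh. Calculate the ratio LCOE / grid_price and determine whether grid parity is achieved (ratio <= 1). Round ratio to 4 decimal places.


Compare LCOE to grid price:
  LCOE = $0.1183/kWh, Grid price = $0.158/kWh
  Ratio = LCOE / grid_price = 0.1183 / 0.158 = 0.7487
  Grid parity achieved (ratio <= 1)? yes

0.7487


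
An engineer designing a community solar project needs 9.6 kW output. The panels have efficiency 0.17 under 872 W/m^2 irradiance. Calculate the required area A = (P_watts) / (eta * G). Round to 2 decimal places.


Convert target power to watts: P = 9.6 * 1000 = 9600.0 W
Compute denominator: eta * G = 0.17 * 872 = 148.24
Required area A = P / (eta * G) = 9600.0 / 148.24
A = 64.76 m^2

64.76


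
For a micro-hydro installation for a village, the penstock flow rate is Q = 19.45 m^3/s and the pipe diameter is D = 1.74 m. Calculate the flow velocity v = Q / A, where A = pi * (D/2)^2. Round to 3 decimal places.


Compute pipe cross-sectional area:
  A = pi * (D/2)^2 = pi * (1.74/2)^2 = 2.3779 m^2
Calculate velocity:
  v = Q / A = 19.45 / 2.3779
  v = 8.180 m/s

8.180


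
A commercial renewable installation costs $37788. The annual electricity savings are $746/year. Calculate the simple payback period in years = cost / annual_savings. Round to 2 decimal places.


Simple payback period = initial cost / annual savings
Payback = 37788 / 746
Payback = 50.65 years

50.65


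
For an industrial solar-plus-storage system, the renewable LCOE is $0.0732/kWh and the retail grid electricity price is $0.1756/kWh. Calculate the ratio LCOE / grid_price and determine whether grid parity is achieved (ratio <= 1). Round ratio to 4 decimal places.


Compare LCOE to grid price:
  LCOE = $0.0732/kWh, Grid price = $0.1756/kWh
  Ratio = LCOE / grid_price = 0.0732 / 0.1756 = 0.4169
  Grid parity achieved (ratio <= 1)? yes

0.4169


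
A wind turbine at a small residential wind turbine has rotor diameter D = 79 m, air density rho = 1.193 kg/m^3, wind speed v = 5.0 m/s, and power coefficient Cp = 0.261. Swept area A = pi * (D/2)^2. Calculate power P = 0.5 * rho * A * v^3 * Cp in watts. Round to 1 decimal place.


Step 1 -- Compute swept area:
  A = pi * (D/2)^2 = pi * (79/2)^2 = 4901.67 m^2
Step 2 -- Apply wind power equation:
  P = 0.5 * rho * A * v^3 * Cp
  v^3 = 5.0^3 = 125.0
  P = 0.5 * 1.193 * 4901.67 * 125.0 * 0.261
  P = 95390.5 W

95390.5


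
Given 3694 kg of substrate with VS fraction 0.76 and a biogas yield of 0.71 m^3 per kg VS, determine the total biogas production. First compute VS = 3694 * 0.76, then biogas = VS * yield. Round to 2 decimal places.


Compute volatile solids:
  VS = mass * VS_fraction = 3694 * 0.76 = 2807.44 kg
Calculate biogas volume:
  Biogas = VS * specific_yield = 2807.44 * 0.71
  Biogas = 1993.28 m^3

1993.28


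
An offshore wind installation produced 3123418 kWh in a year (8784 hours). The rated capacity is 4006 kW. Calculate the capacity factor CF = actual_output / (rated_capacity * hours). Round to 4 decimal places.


Capacity factor = actual output / maximum possible output
Maximum possible = rated * hours = 4006 * 8784 = 35188704 kWh
CF = 3123418 / 35188704
CF = 0.0888

0.0888


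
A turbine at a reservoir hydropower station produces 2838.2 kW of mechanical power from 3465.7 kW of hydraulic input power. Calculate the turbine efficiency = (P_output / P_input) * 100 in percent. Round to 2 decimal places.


Turbine efficiency = (output power / input power) * 100
eta = (2838.2 / 3465.7) * 100
eta = 81.89%

81.89


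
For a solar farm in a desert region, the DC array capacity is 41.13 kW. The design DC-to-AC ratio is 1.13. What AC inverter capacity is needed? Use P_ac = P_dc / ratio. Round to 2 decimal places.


The inverter AC capacity is determined by the DC/AC ratio.
Given: P_dc = 41.13 kW, DC/AC ratio = 1.13
P_ac = P_dc / ratio = 41.13 / 1.13
P_ac = 36.40 kW

36.40


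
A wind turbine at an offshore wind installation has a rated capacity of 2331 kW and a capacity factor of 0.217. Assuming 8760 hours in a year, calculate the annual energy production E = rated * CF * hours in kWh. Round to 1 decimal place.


Annual energy = rated_kW * capacity_factor * hours_per_year
Given: P_rated = 2331 kW, CF = 0.217, hours = 8760
E = 2331 * 0.217 * 8760
E = 4431044.5 kWh

4431044.5


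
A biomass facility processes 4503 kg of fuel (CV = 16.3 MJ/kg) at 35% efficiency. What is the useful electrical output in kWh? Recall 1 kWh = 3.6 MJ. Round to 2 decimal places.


Total energy = mass * CV = 4503 * 16.3 = 73398.9 MJ
Useful energy = total * eta = 73398.9 * 0.35 = 25689.62 MJ
Convert to kWh: 25689.62 / 3.6
Useful energy = 7136.00 kWh

7136.00


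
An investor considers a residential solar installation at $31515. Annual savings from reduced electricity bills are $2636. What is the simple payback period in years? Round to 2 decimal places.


Simple payback period = initial cost / annual savings
Payback = 31515 / 2636
Payback = 11.96 years

11.96


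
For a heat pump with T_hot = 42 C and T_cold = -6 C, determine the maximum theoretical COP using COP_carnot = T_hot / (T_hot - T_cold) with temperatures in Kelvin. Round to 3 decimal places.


Convert to Kelvin:
  T_hot = 42 + 273.15 = 315.15 K
  T_cold = -6 + 273.15 = 267.15 K
Apply Carnot COP formula:
  COP = T_hot_K / (T_hot_K - T_cold_K) = 315.15 / 48.0
  COP = 6.566

6.566


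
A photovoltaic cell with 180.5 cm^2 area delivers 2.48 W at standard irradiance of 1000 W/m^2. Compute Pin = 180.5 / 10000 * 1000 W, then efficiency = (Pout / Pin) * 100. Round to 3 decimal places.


First compute the input power:
  Pin = area_cm2 / 10000 * G = 180.5 / 10000 * 1000 = 18.05 W
Then compute efficiency:
  Efficiency = (Pout / Pin) * 100 = (2.48 / 18.05) * 100
  Efficiency = 13.740%

13.740


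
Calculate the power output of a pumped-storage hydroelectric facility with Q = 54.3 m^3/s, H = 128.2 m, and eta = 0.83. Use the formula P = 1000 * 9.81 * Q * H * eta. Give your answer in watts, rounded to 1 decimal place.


Apply the hydropower formula P = rho * g * Q * H * eta
rho * g = 1000 * 9.81 = 9810.0
P = 9810.0 * 54.3 * 128.2 * 0.83
P = 56680667.3 W

56680667.3


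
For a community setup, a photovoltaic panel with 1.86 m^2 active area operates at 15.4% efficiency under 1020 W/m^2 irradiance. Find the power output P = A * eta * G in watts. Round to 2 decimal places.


Use the solar power formula P = A * eta * G.
Given: A = 1.86 m^2, eta = 0.154, G = 1020 W/m^2
P = 1.86 * 0.154 * 1020
P = 292.17 W

292.17


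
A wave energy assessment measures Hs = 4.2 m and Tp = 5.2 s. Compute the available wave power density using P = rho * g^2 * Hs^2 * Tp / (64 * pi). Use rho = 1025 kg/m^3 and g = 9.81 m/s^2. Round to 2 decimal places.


Apply wave power formula:
  g^2 = 9.81^2 = 96.2361
  Hs^2 = 4.2^2 = 17.64
  Numerator = rho * g^2 * Hs^2 * Tp = 1025 * 96.2361 * 17.64 * 5.2 = 9048233.61
  Denominator = 64 * pi = 201.0619
  P = 9048233.61 / 201.0619 = 45002.22 W/m

45002.22


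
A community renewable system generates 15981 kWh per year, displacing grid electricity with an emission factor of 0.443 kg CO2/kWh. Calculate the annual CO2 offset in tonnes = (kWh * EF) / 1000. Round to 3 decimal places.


CO2 offset in kg = generation * emission_factor
CO2 offset = 15981 * 0.443 = 7079.58 kg
Convert to tonnes:
  CO2 offset = 7079.58 / 1000 = 7.080 tonnes

7.080


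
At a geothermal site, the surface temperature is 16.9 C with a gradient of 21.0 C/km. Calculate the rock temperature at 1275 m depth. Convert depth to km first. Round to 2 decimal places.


Convert depth to km: 1275 / 1000 = 1.275 km
Temperature increase = gradient * depth_km = 21.0 * 1.275 = 26.78 C
Temperature at depth = T_surface + delta_T = 16.9 + 26.78
T = 43.68 C

43.68


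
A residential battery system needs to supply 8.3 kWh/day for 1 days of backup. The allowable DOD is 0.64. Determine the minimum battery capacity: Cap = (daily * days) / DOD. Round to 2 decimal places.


Total energy needed = daily * days = 8.3 * 1 = 8.3 kWh
Account for depth of discharge:
  Cap = total_energy / DOD = 8.3 / 0.64
  Cap = 12.97 kWh

12.97


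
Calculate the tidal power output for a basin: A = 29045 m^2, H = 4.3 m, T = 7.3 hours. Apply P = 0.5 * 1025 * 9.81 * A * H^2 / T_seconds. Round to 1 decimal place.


Convert period to seconds: T = 7.3 * 3600 = 26280.0 s
H^2 = 4.3^2 = 18.49
P = 0.5 * rho * g * A * H^2 / T
P = 0.5 * 1025 * 9.81 * 29045 * 18.49 / 26280.0
P = 102741.5 W

102741.5


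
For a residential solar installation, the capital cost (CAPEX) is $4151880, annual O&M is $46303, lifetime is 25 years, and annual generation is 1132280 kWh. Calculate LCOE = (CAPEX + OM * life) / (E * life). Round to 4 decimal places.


Total cost = CAPEX + OM * lifetime = 4151880 + 46303 * 25 = 4151880 + 1157575 = 5309455
Total generation = annual * lifetime = 1132280 * 25 = 28307000 kWh
LCOE = 5309455 / 28307000
LCOE = 0.1876 $/kWh

0.1876


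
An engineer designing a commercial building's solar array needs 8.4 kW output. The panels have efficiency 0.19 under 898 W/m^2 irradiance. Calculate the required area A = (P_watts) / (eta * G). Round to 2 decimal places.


Convert target power to watts: P = 8.4 * 1000 = 8400.0 W
Compute denominator: eta * G = 0.19 * 898 = 170.62
Required area A = P / (eta * G) = 8400.0 / 170.62
A = 49.23 m^2

49.23


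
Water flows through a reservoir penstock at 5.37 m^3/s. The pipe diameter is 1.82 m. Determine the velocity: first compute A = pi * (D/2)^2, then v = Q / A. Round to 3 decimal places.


Compute pipe cross-sectional area:
  A = pi * (D/2)^2 = pi * (1.82/2)^2 = 2.6016 m^2
Calculate velocity:
  v = Q / A = 5.37 / 2.6016
  v = 2.064 m/s

2.064


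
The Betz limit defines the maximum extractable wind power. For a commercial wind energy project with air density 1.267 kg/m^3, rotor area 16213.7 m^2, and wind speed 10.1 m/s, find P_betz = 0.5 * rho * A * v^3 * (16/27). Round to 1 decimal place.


The Betz coefficient Cp_max = 16/27 = 0.5926
v^3 = 10.1^3 = 1030.301
P_betz = 0.5 * rho * A * v^3 * Cp_max
P_betz = 0.5 * 1.267 * 16213.7 * 1030.301 * 0.5926
P_betz = 6271177.5 W

6271177.5


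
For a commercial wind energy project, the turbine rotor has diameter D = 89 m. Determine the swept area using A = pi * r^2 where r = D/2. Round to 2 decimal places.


Compute the rotor radius:
  r = D / 2 = 89 / 2 = 44.5 m
Calculate swept area:
  A = pi * r^2 = pi * 44.5^2
  A = 6221.14 m^2

6221.14


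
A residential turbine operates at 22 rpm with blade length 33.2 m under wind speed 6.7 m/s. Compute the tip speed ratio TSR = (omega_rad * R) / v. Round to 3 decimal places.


Convert rotational speed to rad/s:
  omega = 22 * 2 * pi / 60 = 2.3038 rad/s
Compute tip speed:
  v_tip = omega * R = 2.3038 * 33.2 = 76.487 m/s
Tip speed ratio:
  TSR = v_tip / v_wind = 76.487 / 6.7 = 11.416

11.416


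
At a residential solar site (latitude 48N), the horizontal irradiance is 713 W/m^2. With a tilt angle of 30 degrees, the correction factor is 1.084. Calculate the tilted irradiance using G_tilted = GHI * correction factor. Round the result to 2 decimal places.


Identify the given values:
  GHI = 713 W/m^2, tilt correction factor = 1.084
Apply the formula G_tilted = GHI * factor:
  G_tilted = 713 * 1.084
  G_tilted = 772.89 W/m^2

772.89


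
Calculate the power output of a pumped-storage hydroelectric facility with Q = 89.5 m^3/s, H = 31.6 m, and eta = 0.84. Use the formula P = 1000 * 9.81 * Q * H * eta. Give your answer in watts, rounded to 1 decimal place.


Apply the hydropower formula P = rho * g * Q * H * eta
rho * g = 1000 * 9.81 = 9810.0
P = 9810.0 * 89.5 * 31.6 * 0.84
P = 23305499.3 W

23305499.3


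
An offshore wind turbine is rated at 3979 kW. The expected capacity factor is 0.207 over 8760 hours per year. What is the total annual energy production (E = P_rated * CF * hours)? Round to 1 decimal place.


Annual energy = rated_kW * capacity_factor * hours_per_year
Given: P_rated = 3979 kW, CF = 0.207, hours = 8760
E = 3979 * 0.207 * 8760
E = 7215200.3 kWh

7215200.3


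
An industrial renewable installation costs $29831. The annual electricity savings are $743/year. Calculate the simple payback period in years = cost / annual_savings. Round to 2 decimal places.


Simple payback period = initial cost / annual savings
Payback = 29831 / 743
Payback = 40.15 years

40.15


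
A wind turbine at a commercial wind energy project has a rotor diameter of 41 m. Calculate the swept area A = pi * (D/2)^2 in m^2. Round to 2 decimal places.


Compute the rotor radius:
  r = D / 2 = 41 / 2 = 20.5 m
Calculate swept area:
  A = pi * r^2 = pi * 20.5^2
  A = 1320.25 m^2

1320.25


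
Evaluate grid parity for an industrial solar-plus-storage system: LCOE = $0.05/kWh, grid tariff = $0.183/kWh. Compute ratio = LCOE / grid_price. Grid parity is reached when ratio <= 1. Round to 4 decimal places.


Compare LCOE to grid price:
  LCOE = $0.05/kWh, Grid price = $0.183/kWh
  Ratio = LCOE / grid_price = 0.05 / 0.183 = 0.2732
  Grid parity achieved (ratio <= 1)? yes

0.2732


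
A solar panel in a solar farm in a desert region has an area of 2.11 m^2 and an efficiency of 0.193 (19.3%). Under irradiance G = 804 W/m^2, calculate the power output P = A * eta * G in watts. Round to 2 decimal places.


Use the solar power formula P = A * eta * G.
Given: A = 2.11 m^2, eta = 0.193, G = 804 W/m^2
P = 2.11 * 0.193 * 804
P = 327.41 W

327.41


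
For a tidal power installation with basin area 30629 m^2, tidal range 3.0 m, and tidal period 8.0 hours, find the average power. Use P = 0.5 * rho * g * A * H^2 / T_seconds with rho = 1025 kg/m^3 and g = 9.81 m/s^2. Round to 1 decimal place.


Convert period to seconds: T = 8.0 * 3600 = 28800.0 s
H^2 = 3.0^2 = 9.0
P = 0.5 * rho * g * A * H^2 / T
P = 0.5 * 1025 * 9.81 * 30629 * 9.0 / 28800.0
P = 48122.2 W

48122.2


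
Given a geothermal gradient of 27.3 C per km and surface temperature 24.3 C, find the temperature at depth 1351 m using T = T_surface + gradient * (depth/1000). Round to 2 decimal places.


Convert depth to km: 1351 / 1000 = 1.351 km
Temperature increase = gradient * depth_km = 27.3 * 1.351 = 36.88 C
Temperature at depth = T_surface + delta_T = 24.3 + 36.88
T = 61.18 C

61.18


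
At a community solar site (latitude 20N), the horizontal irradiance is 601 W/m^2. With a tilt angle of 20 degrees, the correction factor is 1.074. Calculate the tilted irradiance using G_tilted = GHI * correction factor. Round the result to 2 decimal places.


Identify the given values:
  GHI = 601 W/m^2, tilt correction factor = 1.074
Apply the formula G_tilted = GHI * factor:
  G_tilted = 601 * 1.074
  G_tilted = 645.47 W/m^2

645.47


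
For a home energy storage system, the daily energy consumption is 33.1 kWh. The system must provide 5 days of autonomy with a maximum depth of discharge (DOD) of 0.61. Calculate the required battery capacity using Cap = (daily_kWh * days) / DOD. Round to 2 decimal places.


Total energy needed = daily * days = 33.1 * 5 = 165.5 kWh
Account for depth of discharge:
  Cap = total_energy / DOD = 165.5 / 0.61
  Cap = 271.31 kWh

271.31


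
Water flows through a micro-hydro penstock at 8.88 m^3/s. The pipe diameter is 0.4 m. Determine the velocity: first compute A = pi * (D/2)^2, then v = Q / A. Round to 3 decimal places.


Compute pipe cross-sectional area:
  A = pi * (D/2)^2 = pi * (0.4/2)^2 = 0.1257 m^2
Calculate velocity:
  v = Q / A = 8.88 / 0.1257
  v = 70.665 m/s

70.665


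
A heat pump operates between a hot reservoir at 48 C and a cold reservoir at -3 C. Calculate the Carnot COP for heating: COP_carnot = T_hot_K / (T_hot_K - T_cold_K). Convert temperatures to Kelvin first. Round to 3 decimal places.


Convert to Kelvin:
  T_hot = 48 + 273.15 = 321.15 K
  T_cold = -3 + 273.15 = 270.15 K
Apply Carnot COP formula:
  COP = T_hot_K / (T_hot_K - T_cold_K) = 321.15 / 51.0
  COP = 6.297

6.297


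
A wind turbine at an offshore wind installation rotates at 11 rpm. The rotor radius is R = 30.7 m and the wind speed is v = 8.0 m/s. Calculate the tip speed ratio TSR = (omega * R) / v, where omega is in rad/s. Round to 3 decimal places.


Convert rotational speed to rad/s:
  omega = 11 * 2 * pi / 60 = 1.1519 rad/s
Compute tip speed:
  v_tip = omega * R = 1.1519 * 30.7 = 35.364 m/s
Tip speed ratio:
  TSR = v_tip / v_wind = 35.364 / 8.0 = 4.420

4.420


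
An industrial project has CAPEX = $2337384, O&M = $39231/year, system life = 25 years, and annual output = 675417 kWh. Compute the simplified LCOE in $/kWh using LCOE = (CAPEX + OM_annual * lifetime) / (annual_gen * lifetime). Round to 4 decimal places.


Total cost = CAPEX + OM * lifetime = 2337384 + 39231 * 25 = 2337384 + 980775 = 3318159
Total generation = annual * lifetime = 675417 * 25 = 16885425 kWh
LCOE = 3318159 / 16885425
LCOE = 0.1965 $/kWh

0.1965


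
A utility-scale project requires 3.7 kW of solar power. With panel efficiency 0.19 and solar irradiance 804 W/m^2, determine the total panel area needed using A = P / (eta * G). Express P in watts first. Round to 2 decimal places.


Convert target power to watts: P = 3.7 * 1000 = 3700.0 W
Compute denominator: eta * G = 0.19 * 804 = 152.76
Required area A = P / (eta * G) = 3700.0 / 152.76
A = 24.22 m^2

24.22


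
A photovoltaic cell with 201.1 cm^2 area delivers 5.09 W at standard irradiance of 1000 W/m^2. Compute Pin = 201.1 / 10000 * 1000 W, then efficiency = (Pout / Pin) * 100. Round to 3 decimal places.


First compute the input power:
  Pin = area_cm2 / 10000 * G = 201.1 / 10000 * 1000 = 20.11 W
Then compute efficiency:
  Efficiency = (Pout / Pin) * 100 = (5.09 / 20.11) * 100
  Efficiency = 25.311%

25.311


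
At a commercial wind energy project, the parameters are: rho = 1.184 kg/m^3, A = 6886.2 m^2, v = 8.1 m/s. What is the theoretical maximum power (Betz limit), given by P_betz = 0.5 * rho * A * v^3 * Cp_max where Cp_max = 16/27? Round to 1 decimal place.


The Betz coefficient Cp_max = 16/27 = 0.5926
v^3 = 8.1^3 = 531.441
P_betz = 0.5 * rho * A * v^3 * Cp_max
P_betz = 0.5 * 1.184 * 6886.2 * 531.441 * 0.5926
P_betz = 1283845.1 W

1283845.1


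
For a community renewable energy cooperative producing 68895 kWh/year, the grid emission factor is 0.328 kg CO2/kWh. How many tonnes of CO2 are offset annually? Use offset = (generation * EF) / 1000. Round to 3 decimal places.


CO2 offset in kg = generation * emission_factor
CO2 offset = 68895 * 0.328 = 22597.56 kg
Convert to tonnes:
  CO2 offset = 22597.56 / 1000 = 22.598 tonnes

22.598


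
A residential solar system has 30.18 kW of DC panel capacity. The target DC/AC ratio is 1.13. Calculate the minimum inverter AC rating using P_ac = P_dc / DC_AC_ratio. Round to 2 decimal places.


The inverter AC capacity is determined by the DC/AC ratio.
Given: P_dc = 30.18 kW, DC/AC ratio = 1.13
P_ac = P_dc / ratio = 30.18 / 1.13
P_ac = 26.71 kW

26.71


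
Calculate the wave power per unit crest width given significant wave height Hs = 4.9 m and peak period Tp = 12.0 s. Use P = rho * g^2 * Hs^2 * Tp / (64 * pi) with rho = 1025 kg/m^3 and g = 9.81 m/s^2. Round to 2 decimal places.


Apply wave power formula:
  g^2 = 9.81^2 = 96.2361
  Hs^2 = 4.9^2 = 24.01
  Numerator = rho * g^2 * Hs^2 * Tp = 1025 * 96.2361 * 24.01 * 12.0 = 28420733.76
  Denominator = 64 * pi = 201.0619
  P = 28420733.76 / 201.0619 = 141353.13 W/m

141353.13


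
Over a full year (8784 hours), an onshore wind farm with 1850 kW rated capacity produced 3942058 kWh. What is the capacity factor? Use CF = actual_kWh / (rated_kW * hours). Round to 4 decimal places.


Capacity factor = actual output / maximum possible output
Maximum possible = rated * hours = 1850 * 8784 = 16250400 kWh
CF = 3942058 / 16250400
CF = 0.2426

0.2426


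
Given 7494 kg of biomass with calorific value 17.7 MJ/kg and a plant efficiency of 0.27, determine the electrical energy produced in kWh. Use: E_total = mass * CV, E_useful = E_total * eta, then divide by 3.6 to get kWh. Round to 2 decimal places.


Total energy = mass * CV = 7494 * 17.7 = 132643.8 MJ
Useful energy = total * eta = 132643.8 * 0.27 = 35813.83 MJ
Convert to kWh: 35813.83 / 3.6
Useful energy = 9948.29 kWh

9948.29


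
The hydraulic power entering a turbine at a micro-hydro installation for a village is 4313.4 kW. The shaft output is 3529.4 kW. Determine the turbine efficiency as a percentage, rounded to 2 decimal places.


Turbine efficiency = (output power / input power) * 100
eta = (3529.4 / 4313.4) * 100
eta = 81.82%

81.82


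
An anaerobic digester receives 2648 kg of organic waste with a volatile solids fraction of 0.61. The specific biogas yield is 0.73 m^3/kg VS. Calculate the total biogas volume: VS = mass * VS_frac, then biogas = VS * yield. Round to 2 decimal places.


Compute volatile solids:
  VS = mass * VS_fraction = 2648 * 0.61 = 1615.28 kg
Calculate biogas volume:
  Biogas = VS * specific_yield = 1615.28 * 0.73
  Biogas = 1179.15 m^3

1179.15


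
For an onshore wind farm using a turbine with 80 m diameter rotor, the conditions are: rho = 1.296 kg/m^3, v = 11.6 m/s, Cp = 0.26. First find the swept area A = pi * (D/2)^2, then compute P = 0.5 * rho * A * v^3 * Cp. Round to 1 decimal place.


Step 1 -- Compute swept area:
  A = pi * (D/2)^2 = pi * (80/2)^2 = 5026.55 m^2
Step 2 -- Apply wind power equation:
  P = 0.5 * rho * A * v^3 * Cp
  v^3 = 11.6^3 = 1560.896
  P = 0.5 * 1.296 * 5026.55 * 1560.896 * 0.26
  P = 1321880.4 W

1321880.4


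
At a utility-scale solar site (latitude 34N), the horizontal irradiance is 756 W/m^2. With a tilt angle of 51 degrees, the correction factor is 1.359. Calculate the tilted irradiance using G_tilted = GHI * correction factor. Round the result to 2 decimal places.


Identify the given values:
  GHI = 756 W/m^2, tilt correction factor = 1.359
Apply the formula G_tilted = GHI * factor:
  G_tilted = 756 * 1.359
  G_tilted = 1027.40 W/m^2

1027.40


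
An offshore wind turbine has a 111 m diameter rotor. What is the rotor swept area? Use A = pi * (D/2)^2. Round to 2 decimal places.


Compute the rotor radius:
  r = D / 2 = 111 / 2 = 55.5 m
Calculate swept area:
  A = pi * r^2 = pi * 55.5^2
  A = 9676.89 m^2

9676.89


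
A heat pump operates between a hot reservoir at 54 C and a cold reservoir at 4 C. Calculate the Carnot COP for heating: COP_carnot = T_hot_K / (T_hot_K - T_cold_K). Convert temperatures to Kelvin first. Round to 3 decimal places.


Convert to Kelvin:
  T_hot = 54 + 273.15 = 327.15 K
  T_cold = 4 + 273.15 = 277.15 K
Apply Carnot COP formula:
  COP = T_hot_K / (T_hot_K - T_cold_K) = 327.15 / 50.0
  COP = 6.543

6.543


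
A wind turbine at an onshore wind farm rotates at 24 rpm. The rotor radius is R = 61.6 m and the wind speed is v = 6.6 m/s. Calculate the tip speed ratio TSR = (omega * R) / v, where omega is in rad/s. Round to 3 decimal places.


Convert rotational speed to rad/s:
  omega = 24 * 2 * pi / 60 = 2.5133 rad/s
Compute tip speed:
  v_tip = omega * R = 2.5133 * 61.6 = 154.818 m/s
Tip speed ratio:
  TSR = v_tip / v_wind = 154.818 / 6.6 = 23.457

23.457


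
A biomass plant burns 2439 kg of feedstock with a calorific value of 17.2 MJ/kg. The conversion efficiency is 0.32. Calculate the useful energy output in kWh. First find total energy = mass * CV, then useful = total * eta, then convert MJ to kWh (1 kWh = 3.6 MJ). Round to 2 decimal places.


Total energy = mass * CV = 2439 * 17.2 = 41950.8 MJ
Useful energy = total * eta = 41950.8 * 0.32 = 13424.26 MJ
Convert to kWh: 13424.26 / 3.6
Useful energy = 3728.96 kWh

3728.96


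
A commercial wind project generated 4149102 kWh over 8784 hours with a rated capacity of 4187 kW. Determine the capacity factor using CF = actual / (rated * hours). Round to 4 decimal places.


Capacity factor = actual output / maximum possible output
Maximum possible = rated * hours = 4187 * 8784 = 36778608 kWh
CF = 4149102 / 36778608
CF = 0.1128

0.1128


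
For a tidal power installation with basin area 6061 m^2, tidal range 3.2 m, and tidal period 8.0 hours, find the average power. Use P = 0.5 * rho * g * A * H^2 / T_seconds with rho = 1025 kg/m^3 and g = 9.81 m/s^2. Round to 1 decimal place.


Convert period to seconds: T = 8.0 * 3600 = 28800.0 s
H^2 = 3.2^2 = 10.24
P = 0.5 * rho * g * A * H^2 / T
P = 0.5 * 1025 * 9.81 * 6061 * 10.24 / 28800.0
P = 10834.6 W

10834.6


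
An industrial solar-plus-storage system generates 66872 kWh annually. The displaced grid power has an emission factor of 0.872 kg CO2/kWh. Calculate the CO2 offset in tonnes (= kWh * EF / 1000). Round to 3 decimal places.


CO2 offset in kg = generation * emission_factor
CO2 offset = 66872 * 0.872 = 58312.38 kg
Convert to tonnes:
  CO2 offset = 58312.38 / 1000 = 58.312 tonnes

58.312


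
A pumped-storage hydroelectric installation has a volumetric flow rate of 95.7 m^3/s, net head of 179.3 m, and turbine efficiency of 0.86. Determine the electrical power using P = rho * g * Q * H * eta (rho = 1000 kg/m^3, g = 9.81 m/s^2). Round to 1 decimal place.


Apply the hydropower formula P = rho * g * Q * H * eta
rho * g = 1000 * 9.81 = 9810.0
P = 9810.0 * 95.7 * 179.3 * 0.86
P = 144763703.8 W

144763703.8


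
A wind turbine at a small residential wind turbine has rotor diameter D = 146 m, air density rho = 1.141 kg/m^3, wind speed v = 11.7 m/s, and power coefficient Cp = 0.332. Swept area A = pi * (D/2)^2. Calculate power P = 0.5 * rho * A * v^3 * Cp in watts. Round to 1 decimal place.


Step 1 -- Compute swept area:
  A = pi * (D/2)^2 = pi * (146/2)^2 = 16741.55 m^2
Step 2 -- Apply wind power equation:
  P = 0.5 * rho * A * v^3 * Cp
  v^3 = 11.7^3 = 1601.613
  P = 0.5 * 1.141 * 16741.55 * 1601.613 * 0.332
  P = 5078633.9 W

5078633.9


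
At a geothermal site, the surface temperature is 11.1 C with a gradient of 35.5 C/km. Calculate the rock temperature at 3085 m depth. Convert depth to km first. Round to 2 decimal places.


Convert depth to km: 3085 / 1000 = 3.085 km
Temperature increase = gradient * depth_km = 35.5 * 3.085 = 109.52 C
Temperature at depth = T_surface + delta_T = 11.1 + 109.52
T = 120.62 C

120.62


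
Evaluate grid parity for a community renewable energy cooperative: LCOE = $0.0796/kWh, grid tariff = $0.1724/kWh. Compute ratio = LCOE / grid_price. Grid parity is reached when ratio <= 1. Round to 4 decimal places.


Compare LCOE to grid price:
  LCOE = $0.0796/kWh, Grid price = $0.1724/kWh
  Ratio = LCOE / grid_price = 0.0796 / 0.1724 = 0.4617
  Grid parity achieved (ratio <= 1)? yes

0.4617


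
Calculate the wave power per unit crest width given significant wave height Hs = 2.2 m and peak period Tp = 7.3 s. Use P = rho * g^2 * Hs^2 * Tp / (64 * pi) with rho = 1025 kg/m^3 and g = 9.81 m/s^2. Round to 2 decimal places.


Apply wave power formula:
  g^2 = 9.81^2 = 96.2361
  Hs^2 = 2.2^2 = 4.84
  Numerator = rho * g^2 * Hs^2 * Tp = 1025 * 96.2361 * 4.84 * 7.3 = 3485219.23
  Denominator = 64 * pi = 201.0619
  P = 3485219.23 / 201.0619 = 17334.06 W/m

17334.06


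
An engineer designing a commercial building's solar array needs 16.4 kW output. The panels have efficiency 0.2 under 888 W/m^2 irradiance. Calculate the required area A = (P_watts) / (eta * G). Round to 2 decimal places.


Convert target power to watts: P = 16.4 * 1000 = 16400.0 W
Compute denominator: eta * G = 0.2 * 888 = 177.6
Required area A = P / (eta * G) = 16400.0 / 177.6
A = 92.34 m^2

92.34


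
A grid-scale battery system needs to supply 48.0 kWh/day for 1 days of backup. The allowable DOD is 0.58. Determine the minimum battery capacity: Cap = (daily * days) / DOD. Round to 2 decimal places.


Total energy needed = daily * days = 48.0 * 1 = 48.0 kWh
Account for depth of discharge:
  Cap = total_energy / DOD = 48.0 / 0.58
  Cap = 82.76 kWh

82.76


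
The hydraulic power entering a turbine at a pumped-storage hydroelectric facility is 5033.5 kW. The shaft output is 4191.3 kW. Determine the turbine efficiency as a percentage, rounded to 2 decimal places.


Turbine efficiency = (output power / input power) * 100
eta = (4191.3 / 5033.5) * 100
eta = 83.27%

83.27


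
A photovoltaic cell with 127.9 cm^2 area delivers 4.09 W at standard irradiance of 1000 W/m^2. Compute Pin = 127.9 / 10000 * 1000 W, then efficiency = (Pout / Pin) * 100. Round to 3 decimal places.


First compute the input power:
  Pin = area_cm2 / 10000 * G = 127.9 / 10000 * 1000 = 12.79 W
Then compute efficiency:
  Efficiency = (Pout / Pin) * 100 = (4.09 / 12.79) * 100
  Efficiency = 31.978%

31.978


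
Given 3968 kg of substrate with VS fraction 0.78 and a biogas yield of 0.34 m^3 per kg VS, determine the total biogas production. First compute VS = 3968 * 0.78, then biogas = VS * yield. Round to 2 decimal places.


Compute volatile solids:
  VS = mass * VS_fraction = 3968 * 0.78 = 3095.04 kg
Calculate biogas volume:
  Biogas = VS * specific_yield = 3095.04 * 0.34
  Biogas = 1052.31 m^3

1052.31


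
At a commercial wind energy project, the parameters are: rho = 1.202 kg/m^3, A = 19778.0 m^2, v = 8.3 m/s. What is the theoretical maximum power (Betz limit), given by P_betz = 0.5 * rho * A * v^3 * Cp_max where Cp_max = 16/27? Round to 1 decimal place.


The Betz coefficient Cp_max = 16/27 = 0.5926
v^3 = 8.3^3 = 571.787
P_betz = 0.5 * rho * A * v^3 * Cp_max
P_betz = 0.5 * 1.202 * 19778.0 * 571.787 * 0.5926
P_betz = 4027609.3 W

4027609.3


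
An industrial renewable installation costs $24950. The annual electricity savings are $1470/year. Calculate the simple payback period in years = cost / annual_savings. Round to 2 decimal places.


Simple payback period = initial cost / annual savings
Payback = 24950 / 1470
Payback = 16.97 years

16.97


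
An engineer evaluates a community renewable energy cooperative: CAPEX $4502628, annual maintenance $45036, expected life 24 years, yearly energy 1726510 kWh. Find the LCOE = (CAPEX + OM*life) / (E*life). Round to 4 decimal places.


Total cost = CAPEX + OM * lifetime = 4502628 + 45036 * 24 = 4502628 + 1080864 = 5583492
Total generation = annual * lifetime = 1726510 * 24 = 41436240 kWh
LCOE = 5583492 / 41436240
LCOE = 0.1347 $/kWh

0.1347


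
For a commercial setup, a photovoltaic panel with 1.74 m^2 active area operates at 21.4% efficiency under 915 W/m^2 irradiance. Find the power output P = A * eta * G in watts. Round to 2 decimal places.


Use the solar power formula P = A * eta * G.
Given: A = 1.74 m^2, eta = 0.214, G = 915 W/m^2
P = 1.74 * 0.214 * 915
P = 340.71 W

340.71


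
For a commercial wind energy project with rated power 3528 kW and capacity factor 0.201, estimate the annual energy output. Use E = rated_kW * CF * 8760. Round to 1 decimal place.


Annual energy = rated_kW * capacity_factor * hours_per_year
Given: P_rated = 3528 kW, CF = 0.201, hours = 8760
E = 3528 * 0.201 * 8760
E = 6211961.3 kWh

6211961.3


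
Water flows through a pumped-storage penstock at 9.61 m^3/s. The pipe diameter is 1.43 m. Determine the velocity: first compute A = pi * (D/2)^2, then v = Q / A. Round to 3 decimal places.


Compute pipe cross-sectional area:
  A = pi * (D/2)^2 = pi * (1.43/2)^2 = 1.6061 m^2
Calculate velocity:
  v = Q / A = 9.61 / 1.6061
  v = 5.984 m/s

5.984


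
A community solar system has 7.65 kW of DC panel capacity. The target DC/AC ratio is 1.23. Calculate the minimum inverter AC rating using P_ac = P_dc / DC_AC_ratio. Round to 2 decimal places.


The inverter AC capacity is determined by the DC/AC ratio.
Given: P_dc = 7.65 kW, DC/AC ratio = 1.23
P_ac = P_dc / ratio = 7.65 / 1.23
P_ac = 6.22 kW

6.22


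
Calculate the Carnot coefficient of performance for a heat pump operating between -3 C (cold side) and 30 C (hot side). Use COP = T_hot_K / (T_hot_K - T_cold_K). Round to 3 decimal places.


Convert to Kelvin:
  T_hot = 30 + 273.15 = 303.15 K
  T_cold = -3 + 273.15 = 270.15 K
Apply Carnot COP formula:
  COP = T_hot_K / (T_hot_K - T_cold_K) = 303.15 / 33.0
  COP = 9.186

9.186


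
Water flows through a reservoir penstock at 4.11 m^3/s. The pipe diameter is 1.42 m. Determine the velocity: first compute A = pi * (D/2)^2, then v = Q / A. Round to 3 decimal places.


Compute pipe cross-sectional area:
  A = pi * (D/2)^2 = pi * (1.42/2)^2 = 1.5837 m^2
Calculate velocity:
  v = Q / A = 4.11 / 1.5837
  v = 2.595 m/s

2.595


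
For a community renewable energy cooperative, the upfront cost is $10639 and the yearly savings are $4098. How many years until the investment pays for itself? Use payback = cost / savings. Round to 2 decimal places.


Simple payback period = initial cost / annual savings
Payback = 10639 / 4098
Payback = 2.60 years

2.60


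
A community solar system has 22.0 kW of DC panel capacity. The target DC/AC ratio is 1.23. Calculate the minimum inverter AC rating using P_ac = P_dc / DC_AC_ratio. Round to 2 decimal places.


The inverter AC capacity is determined by the DC/AC ratio.
Given: P_dc = 22.0 kW, DC/AC ratio = 1.23
P_ac = P_dc / ratio = 22.0 / 1.23
P_ac = 17.89 kW

17.89


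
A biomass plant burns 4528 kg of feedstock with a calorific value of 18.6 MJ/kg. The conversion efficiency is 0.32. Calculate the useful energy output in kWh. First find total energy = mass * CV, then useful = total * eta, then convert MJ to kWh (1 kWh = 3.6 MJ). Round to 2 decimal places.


Total energy = mass * CV = 4528 * 18.6 = 84220.8 MJ
Useful energy = total * eta = 84220.8 * 0.32 = 26950.66 MJ
Convert to kWh: 26950.66 / 3.6
Useful energy = 7486.29 kWh

7486.29


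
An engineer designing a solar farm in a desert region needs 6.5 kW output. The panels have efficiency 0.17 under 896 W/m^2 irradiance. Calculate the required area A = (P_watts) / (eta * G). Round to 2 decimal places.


Convert target power to watts: P = 6.5 * 1000 = 6500.0 W
Compute denominator: eta * G = 0.17 * 896 = 152.32
Required area A = P / (eta * G) = 6500.0 / 152.32
A = 42.67 m^2

42.67


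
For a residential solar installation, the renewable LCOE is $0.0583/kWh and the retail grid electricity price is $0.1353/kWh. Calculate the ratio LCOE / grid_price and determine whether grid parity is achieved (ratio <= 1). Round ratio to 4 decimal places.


Compare LCOE to grid price:
  LCOE = $0.0583/kWh, Grid price = $0.1353/kWh
  Ratio = LCOE / grid_price = 0.0583 / 0.1353 = 0.4309
  Grid parity achieved (ratio <= 1)? yes

0.4309


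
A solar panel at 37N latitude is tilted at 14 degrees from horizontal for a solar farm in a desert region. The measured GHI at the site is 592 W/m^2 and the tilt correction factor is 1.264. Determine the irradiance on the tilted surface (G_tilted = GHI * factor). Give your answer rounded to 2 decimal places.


Identify the given values:
  GHI = 592 W/m^2, tilt correction factor = 1.264
Apply the formula G_tilted = GHI * factor:
  G_tilted = 592 * 1.264
  G_tilted = 748.29 W/m^2

748.29


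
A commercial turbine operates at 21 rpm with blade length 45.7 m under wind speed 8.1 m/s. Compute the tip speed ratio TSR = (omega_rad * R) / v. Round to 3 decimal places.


Convert rotational speed to rad/s:
  omega = 21 * 2 * pi / 60 = 2.1991 rad/s
Compute tip speed:
  v_tip = omega * R = 2.1991 * 45.7 = 100.5 m/s
Tip speed ratio:
  TSR = v_tip / v_wind = 100.5 / 8.1 = 12.407

12.407


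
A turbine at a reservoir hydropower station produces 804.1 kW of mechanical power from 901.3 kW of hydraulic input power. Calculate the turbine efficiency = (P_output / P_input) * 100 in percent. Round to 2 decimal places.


Turbine efficiency = (output power / input power) * 100
eta = (804.1 / 901.3) * 100
eta = 89.22%

89.22


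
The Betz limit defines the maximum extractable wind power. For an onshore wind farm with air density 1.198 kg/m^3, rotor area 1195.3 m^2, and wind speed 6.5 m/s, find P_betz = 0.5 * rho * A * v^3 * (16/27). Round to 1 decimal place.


The Betz coefficient Cp_max = 16/27 = 0.5926
v^3 = 6.5^3 = 274.625
P_betz = 0.5 * rho * A * v^3 * Cp_max
P_betz = 0.5 * 1.198 * 1195.3 * 274.625 * 0.5926
P_betz = 116519.9 W

116519.9


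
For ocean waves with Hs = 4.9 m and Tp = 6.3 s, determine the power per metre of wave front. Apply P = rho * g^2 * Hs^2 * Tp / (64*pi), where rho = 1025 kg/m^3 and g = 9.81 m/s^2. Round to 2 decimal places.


Apply wave power formula:
  g^2 = 9.81^2 = 96.2361
  Hs^2 = 4.9^2 = 24.01
  Numerator = rho * g^2 * Hs^2 * Tp = 1025 * 96.2361 * 24.01 * 6.3 = 14920885.22
  Denominator = 64 * pi = 201.0619
  P = 14920885.22 / 201.0619 = 74210.39 W/m

74210.39


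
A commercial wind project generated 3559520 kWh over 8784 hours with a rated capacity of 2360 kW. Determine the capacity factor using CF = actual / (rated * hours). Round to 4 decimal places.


Capacity factor = actual output / maximum possible output
Maximum possible = rated * hours = 2360 * 8784 = 20730240 kWh
CF = 3559520 / 20730240
CF = 0.1717

0.1717


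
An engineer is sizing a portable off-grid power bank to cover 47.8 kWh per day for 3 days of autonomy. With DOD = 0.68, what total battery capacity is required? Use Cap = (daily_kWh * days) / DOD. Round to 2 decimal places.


Total energy needed = daily * days = 47.8 * 3 = 143.4 kWh
Account for depth of discharge:
  Cap = total_energy / DOD = 143.4 / 0.68
  Cap = 210.88 kWh

210.88


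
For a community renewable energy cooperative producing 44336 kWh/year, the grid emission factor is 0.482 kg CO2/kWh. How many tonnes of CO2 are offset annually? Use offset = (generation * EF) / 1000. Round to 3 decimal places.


CO2 offset in kg = generation * emission_factor
CO2 offset = 44336 * 0.482 = 21369.95 kg
Convert to tonnes:
  CO2 offset = 21369.95 / 1000 = 21.370 tonnes

21.370


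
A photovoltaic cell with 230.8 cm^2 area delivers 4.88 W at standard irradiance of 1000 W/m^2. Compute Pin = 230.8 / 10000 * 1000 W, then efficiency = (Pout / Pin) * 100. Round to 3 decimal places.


First compute the input power:
  Pin = area_cm2 / 10000 * G = 230.8 / 10000 * 1000 = 23.08 W
Then compute efficiency:
  Efficiency = (Pout / Pin) * 100 = (4.88 / 23.08) * 100
  Efficiency = 21.144%

21.144


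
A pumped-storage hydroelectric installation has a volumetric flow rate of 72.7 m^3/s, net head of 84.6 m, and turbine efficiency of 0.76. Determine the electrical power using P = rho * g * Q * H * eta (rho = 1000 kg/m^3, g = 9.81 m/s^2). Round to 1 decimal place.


Apply the hydropower formula P = rho * g * Q * H * eta
rho * g = 1000 * 9.81 = 9810.0
P = 9810.0 * 72.7 * 84.6 * 0.76
P = 45855071.4 W

45855071.4


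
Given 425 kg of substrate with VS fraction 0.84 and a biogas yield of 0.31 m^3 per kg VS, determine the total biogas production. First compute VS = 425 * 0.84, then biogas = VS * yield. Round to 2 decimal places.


Compute volatile solids:
  VS = mass * VS_fraction = 425 * 0.84 = 357.0 kg
Calculate biogas volume:
  Biogas = VS * specific_yield = 357.0 * 0.31
  Biogas = 110.67 m^3

110.67


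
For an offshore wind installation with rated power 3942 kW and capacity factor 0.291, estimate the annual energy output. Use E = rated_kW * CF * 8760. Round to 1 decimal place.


Annual energy = rated_kW * capacity_factor * hours_per_year
Given: P_rated = 3942 kW, CF = 0.291, hours = 8760
E = 3942 * 0.291 * 8760
E = 10048788.7 kWh

10048788.7


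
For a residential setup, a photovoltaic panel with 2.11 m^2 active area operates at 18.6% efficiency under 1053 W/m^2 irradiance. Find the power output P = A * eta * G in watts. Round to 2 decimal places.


Use the solar power formula P = A * eta * G.
Given: A = 2.11 m^2, eta = 0.186, G = 1053 W/m^2
P = 2.11 * 0.186 * 1053
P = 413.26 W

413.26


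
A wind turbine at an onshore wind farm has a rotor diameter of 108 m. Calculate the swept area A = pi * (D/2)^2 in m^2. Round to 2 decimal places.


Compute the rotor radius:
  r = D / 2 = 108 / 2 = 54.0 m
Calculate swept area:
  A = pi * r^2 = pi * 54.0^2
  A = 9160.88 m^2

9160.88


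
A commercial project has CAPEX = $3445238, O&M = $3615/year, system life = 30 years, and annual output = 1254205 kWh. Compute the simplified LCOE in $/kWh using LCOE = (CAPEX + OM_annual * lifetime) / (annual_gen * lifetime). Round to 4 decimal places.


Total cost = CAPEX + OM * lifetime = 3445238 + 3615 * 30 = 3445238 + 108450 = 3553688
Total generation = annual * lifetime = 1254205 * 30 = 37626150 kWh
LCOE = 3553688 / 37626150
LCOE = 0.0944 $/kWh

0.0944
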